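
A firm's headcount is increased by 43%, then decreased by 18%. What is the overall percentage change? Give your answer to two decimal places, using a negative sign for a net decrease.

17.26%

The combined multiplier is 1.43 × 0.82 = 1.1726.
That corresponds to an increase of 17.26%.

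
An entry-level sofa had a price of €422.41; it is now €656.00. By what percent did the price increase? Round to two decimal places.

Change: €656.00 − €422.41 = €233.59.
Relative to the original: €233.59 ÷ €422.41 ≈ 55.30%.
So the price increased by 55.30%.

55.30%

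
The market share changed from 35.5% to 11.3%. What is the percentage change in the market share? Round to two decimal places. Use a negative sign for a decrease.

The change is 11.3 − 35.5 = -24.2 percentage points.
Relative to the original 35.5%, that is -24.2 ÷ 35.5 ≈ -68.17%.

-68.17%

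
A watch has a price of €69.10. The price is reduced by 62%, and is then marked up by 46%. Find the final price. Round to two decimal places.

€38.34

62% decrease: €69.10 × 0.38 = €26.258.
Apply the 46% increase: €26.258 × 1.46 = €38.33668 ≈ €38.34.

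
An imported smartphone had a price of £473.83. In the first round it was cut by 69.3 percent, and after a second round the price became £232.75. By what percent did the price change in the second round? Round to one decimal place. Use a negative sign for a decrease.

After the first round: £473.83 × 0.307 = £145.46581.
Second-round multiplier: £232.75 ÷ £145.46581 ≈ 1.60003.
That is a change of 60.0%.

60.0%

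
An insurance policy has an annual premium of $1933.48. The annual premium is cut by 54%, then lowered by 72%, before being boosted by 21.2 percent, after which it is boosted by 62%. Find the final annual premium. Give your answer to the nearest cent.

Each change multiplies by a factor: 0.46 × 0.28 × 1.212 × 1.62 = 0.252891072.
$1933.48 × 0.252891072 = $488.95982989056 ≈ $488.96.

$488.96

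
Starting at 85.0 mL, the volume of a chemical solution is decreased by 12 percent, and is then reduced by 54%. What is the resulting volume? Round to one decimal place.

34.4 mL

Each change multiplies by a factor: 0.88 × 0.46 = 0.4048.
85.0 × 0.4048 = 34.408 ≈ 34.4.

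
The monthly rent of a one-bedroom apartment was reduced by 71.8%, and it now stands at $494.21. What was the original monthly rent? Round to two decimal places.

$1752.52

The overall multiplier applied was 0.282.
So the original monthly rent was $494.21 ÷ 0.282 ≈ $1752.52.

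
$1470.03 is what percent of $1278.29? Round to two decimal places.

115.00%

$1470.03 ÷ $1278.29 ≈ 115.00%.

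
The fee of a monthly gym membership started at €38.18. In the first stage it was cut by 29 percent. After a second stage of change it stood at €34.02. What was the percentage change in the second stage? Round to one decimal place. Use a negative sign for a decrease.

After the first stage: €38.18 × 0.71 = €27.1078.
Second-stage multiplier: €34.02 ÷ €27.1078 ≈ 1.25499.
That is a change of 25.5%.

25.5%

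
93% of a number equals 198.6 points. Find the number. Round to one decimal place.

213.5 points

198.6 points ÷ 0.93 ≈ 213.5 points.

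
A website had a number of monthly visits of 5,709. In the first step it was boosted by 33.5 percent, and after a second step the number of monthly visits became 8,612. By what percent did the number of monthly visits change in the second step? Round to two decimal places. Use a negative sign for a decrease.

13.00%

After the first step: 5,709 × 1.335 = 7621.515.
Second-step multiplier: 8,612 ÷ 7621.515 ≈ 1.129959.
That is a change of 13.00%.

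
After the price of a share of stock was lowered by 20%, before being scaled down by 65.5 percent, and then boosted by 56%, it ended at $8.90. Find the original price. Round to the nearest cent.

$20.67

The overall multiplier applied was 0.8 × 0.345 × 1.56 = 0.43056.
So the original price was $8.90 ÷ 0.43056 ≈ $20.67.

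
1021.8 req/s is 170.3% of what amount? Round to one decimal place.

1021.8 req/s ÷ 1.703 = 600.0 req/s.

600.0 req/s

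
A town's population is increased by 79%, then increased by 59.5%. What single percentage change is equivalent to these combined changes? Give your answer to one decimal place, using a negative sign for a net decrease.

A 79% increase multiplies by 1.79.
Then a 59.5% increase: 1.79 × 1.595 = 2.85505.
Overall factor 2.85505, i.e. 185.5%.

185.5%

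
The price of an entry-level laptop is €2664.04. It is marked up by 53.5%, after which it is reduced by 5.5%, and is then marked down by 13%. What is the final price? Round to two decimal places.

Each change multiplies by a factor: 1.535 × 0.945 × 0.87 = 1.26200025.
€2664.04 × 1.26200025 = €3362.01914601 ≈ €3362.02.

€3362.02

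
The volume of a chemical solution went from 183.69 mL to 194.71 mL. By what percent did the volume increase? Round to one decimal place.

6.0%

Change: 194.71 − 183.69 = 11.02.
Relative to the original: 11.02 ÷ 183.69 ≈ 6.0%.
So the volume increased by 6.0%.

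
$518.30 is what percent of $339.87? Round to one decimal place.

152.5%

$518.30 ÷ $339.87 ≈ 152.5%.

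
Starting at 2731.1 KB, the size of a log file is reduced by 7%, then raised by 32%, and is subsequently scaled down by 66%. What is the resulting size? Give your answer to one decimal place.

1139.9 KB

Each change multiplies by a factor: 0.93 × 1.32 × 0.34 = 0.417384.
2731.1 × 0.417384 = 1139.9174424 ≈ 1139.9.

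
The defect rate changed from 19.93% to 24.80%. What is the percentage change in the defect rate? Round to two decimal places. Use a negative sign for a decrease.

24.44%

The change is 24.80 − 19.93 = 4.87 percentage points.
Relative to the original 19.93%, that is 4.87 ÷ 19.93 ≈ 24.44%.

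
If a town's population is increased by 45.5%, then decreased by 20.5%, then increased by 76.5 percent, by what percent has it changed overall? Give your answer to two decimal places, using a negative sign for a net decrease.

104.16%

The combined multiplier is 1.455 × 0.795 × 1.765 = 2.041619625.
That corresponds to an increase of 104.16%.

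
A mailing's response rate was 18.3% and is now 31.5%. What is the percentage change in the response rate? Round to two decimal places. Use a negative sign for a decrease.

The change is 31.5 − 18.3 = 13.2 percentage points.
Relative to the original 18.3%, that is 13.2 ÷ 18.3 ≈ 72.13%.

72.13%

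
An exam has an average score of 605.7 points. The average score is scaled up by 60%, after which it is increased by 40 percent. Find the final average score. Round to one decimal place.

Each change multiplies by a factor: 1.6 × 1.4 = 2.24.
605.7 × 2.24 = 1356.768 ≈ 1356.8.

1356.8 points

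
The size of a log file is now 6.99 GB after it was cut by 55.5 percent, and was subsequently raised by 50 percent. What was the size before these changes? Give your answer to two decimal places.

Undoing the 50% increase: 6.99 ÷ 1.5 = 4.66.
Undoing the 55.5% decrease: 4.66 ÷ 0.445 ≈ 10.47 GB.

10.47 GB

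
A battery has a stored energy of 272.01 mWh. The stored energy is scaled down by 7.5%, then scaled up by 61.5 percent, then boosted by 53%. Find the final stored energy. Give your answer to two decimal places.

621.71 mWh

7.5% decrease: 272.01 × 0.925 = 251.60925.
After the 61.5% increase: 251.60925 × 1.615 = 406.34893875.
Apply the 53% increase: 406.34893875 × 1.53 = 621.7138762875 ≈ 621.71.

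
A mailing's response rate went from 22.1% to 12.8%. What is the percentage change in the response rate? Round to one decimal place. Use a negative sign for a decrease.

-42.1%

The change is 12.8 − 22.1 = -9.3 percentage points.
Relative to the original 22.1%, that is -9.3 ÷ 22.1 ≈ -42.1%.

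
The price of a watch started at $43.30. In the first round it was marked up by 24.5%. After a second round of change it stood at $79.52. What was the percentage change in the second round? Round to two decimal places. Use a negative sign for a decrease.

After the first round: $43.30 × 1.245 = $53.9085.
Second-round multiplier: $79.52 ÷ $53.9085 ≈ 1.475092.
That is a change of 47.51%.

47.51%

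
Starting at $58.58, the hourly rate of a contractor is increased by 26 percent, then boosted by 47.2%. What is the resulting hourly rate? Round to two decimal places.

$108.65

After the 26% increase: $58.58 × 1.26 = $73.8108.
47.2% increase: $73.8108 × 1.472 = $108.6494976 ≈ $108.65.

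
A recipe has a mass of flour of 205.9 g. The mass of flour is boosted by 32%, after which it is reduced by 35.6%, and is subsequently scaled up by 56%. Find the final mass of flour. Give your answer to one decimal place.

273.0 g

Apply the 32% increase: 205.9 × 1.32 = 271.788.
After the 35.6% decrease: 271.788 × 0.644 = 175.031472.
After the 56% increase: 175.031472 × 1.56 = 273.04909632 ≈ 273.0.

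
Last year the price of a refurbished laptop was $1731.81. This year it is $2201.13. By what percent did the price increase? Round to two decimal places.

Change: $2201.13 − $1731.81 = $469.32.
Relative to the original: $469.32 ÷ $1731.81 ≈ 27.10%.
So the price increased by 27.10%.

27.10%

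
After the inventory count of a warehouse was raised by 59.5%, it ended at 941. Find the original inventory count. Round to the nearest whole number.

590

The overall multiplier applied was 1.595.
So the original inventory count was 941 ÷ 1.595 ≈ 590.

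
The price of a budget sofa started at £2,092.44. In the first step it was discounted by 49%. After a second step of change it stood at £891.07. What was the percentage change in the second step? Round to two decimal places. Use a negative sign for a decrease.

-16.50%

After the first step: £2,092.44 × 0.51 = £1067.1444.
Second-step multiplier: £891.07 ÷ £1067.1444 ≈ 0.835004.
That is a change of -16.50%.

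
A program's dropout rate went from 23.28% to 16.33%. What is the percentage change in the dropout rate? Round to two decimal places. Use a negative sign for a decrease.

-29.85%

The change is 16.33 − 23.28 = -6.95 percentage points.
Relative to the original 23.28%, that is -6.95 ÷ 23.28 ≈ -29.85%.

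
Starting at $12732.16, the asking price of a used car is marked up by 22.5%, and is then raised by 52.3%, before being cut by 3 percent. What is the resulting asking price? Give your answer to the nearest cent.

$23041.45

Each change multiplies by a factor: 1.225 × 1.523 × 0.97 = 1.80970475.
$12732.16 × 1.80970475 = $23041.45042976 ≈ $23041.45.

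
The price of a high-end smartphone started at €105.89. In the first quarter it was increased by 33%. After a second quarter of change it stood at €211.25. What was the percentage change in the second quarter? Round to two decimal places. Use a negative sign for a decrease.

After the first quarter: €105.89 × 1.33 = €140.8337.
Second-quarter multiplier: €211.25 ÷ €140.8337 ≈ 1.499996.
That is a change of 50.00%.

50.00%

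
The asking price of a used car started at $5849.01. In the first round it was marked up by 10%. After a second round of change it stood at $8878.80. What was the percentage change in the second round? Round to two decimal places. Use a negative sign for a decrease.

38.00%

After the first round: $5849.01 × 1.1 = $6433.911.
Second-round multiplier: $8878.80 ÷ $6433.911 ≈ 1.38.
That is a change of 38.00%.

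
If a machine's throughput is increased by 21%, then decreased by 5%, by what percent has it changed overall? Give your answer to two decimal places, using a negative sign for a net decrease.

14.95%

The combined multiplier is 1.21 × 0.95 = 1.1495.
That corresponds to an increase of 14.95%.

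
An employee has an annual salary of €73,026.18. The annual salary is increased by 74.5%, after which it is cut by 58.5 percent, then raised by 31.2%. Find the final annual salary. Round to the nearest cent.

Each change multiplies by a factor: 1.745 × 0.415 × 1.312 = 0.9501176.
€73,026.18 × 0.9501176 = €69383.458878768 ≈ €69,383.46.

€69,383.46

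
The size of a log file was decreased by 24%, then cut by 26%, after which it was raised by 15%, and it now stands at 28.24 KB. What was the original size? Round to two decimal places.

43.66 KB

Undoing the 15% increase: 28.24 ÷ 1.15 ≈ 24.556522.
Undoing the 26% decrease: 24.556522 ÷ 0.74 ≈ 33.184489.
Undoing the 24% decrease: 33.184489 ÷ 0.76 ≈ 43.66 KB.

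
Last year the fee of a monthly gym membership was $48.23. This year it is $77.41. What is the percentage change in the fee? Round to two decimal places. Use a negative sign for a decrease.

60.50%

Change: $77.41 − $48.23 = $29.18.
Relative to the original: $29.18 ÷ $48.23 ≈ 60.50%.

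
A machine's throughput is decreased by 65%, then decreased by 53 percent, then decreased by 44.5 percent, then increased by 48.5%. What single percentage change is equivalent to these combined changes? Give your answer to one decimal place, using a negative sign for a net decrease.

-86.4%

A 65% decrease multiplies by 0.35.
Then a 53% decrease: 0.35 × 0.47 = 0.1645.
Then a 44.5% decrease: 0.1645 × 0.555 = 0.0912975.
Then a 48.5% increase: 0.0912975 × 1.485 = 0.1355767875.
Overall factor 0.1355767875, i.e. -86.4%.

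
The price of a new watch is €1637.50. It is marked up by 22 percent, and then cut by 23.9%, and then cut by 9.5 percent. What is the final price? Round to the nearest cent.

Each change multiplies by a factor: 1.22 × 0.761 × 0.905 = 0.8402201.
€1637.50 × 0.8402201 = €1375.86041375 ≈ €1375.86.

€1375.86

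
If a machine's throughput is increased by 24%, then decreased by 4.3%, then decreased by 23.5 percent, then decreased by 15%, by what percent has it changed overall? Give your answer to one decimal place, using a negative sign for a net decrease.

-22.8%

A 24% increase multiplies by 1.24.
Then a 4.3% decrease: 1.24 × 0.957 = 1.18668.
Then a 23.5% decrease: 1.18668 × 0.765 = 0.9078102.
Then a 15% decrease: 0.9078102 × 0.85 = 0.77163867.
Overall factor 0.77163867, i.e. -22.8%.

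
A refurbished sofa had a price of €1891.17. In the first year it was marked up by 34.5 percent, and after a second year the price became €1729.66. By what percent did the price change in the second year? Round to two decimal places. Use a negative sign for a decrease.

-32.00%

After the first year: €1891.17 × 1.345 = €2543.62365.
Second-year multiplier: €1729.66 ÷ €2543.62365 ≈ 0.679998.
That is a change of -32.00%.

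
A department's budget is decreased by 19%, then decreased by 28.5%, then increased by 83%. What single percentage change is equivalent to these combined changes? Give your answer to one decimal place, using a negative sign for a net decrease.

6.0%

A 19% decrease multiplies by 0.81.
Then a 28.5% decrease: 0.81 × 0.715 = 0.57915.
Then an 83% increase: 0.57915 × 1.83 = 1.0598445.
Overall factor 1.0598445, i.e. 6.0%.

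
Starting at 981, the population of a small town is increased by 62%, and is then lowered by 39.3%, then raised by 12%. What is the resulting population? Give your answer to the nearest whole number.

1080

62% increase: 981 × 1.62 = 1589.22.
39.3% decrease: 1589.22 × 0.607 = 964.65654.
After the 12% increase: 964.65654 × 1.12 = 1080.4153248 ≈ 1080.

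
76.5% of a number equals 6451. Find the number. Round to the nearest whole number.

8433

6451 ÷ 0.765 ≈ 8433.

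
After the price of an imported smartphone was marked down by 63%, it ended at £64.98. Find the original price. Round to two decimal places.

The overall multiplier applied was 0.37.
So the original price was £64.98 ÷ 0.37 ≈ £175.62.

£175.62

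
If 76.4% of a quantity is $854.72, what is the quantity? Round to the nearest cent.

$1118.74

$854.72 ÷ 0.764 ≈ $1118.74.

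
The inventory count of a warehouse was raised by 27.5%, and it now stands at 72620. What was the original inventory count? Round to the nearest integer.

The overall multiplier applied was 1.275.
So the original inventory count was 72620 ÷ 1.275 ≈ 56957.

56957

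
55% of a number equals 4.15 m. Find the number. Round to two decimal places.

4.15 m ÷ 0.55 ≈ 7.55 m.

7.55 m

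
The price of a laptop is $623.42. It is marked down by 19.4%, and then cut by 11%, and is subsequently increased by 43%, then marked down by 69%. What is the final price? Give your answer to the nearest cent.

After the 19.4% decrease: $623.42 × 0.806 = $502.47652.
11% decrease: $502.47652 × 0.89 = $447.2041028.
After the 43% increase: $447.2041028 × 1.43 = $639.501867004.
69% decrease: $639.501867004 × 0.31 = $198.24557877124 ≈ $198.25.

$198.25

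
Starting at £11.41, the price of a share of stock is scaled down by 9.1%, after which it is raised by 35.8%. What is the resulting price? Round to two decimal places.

£14.08

Apply the 9.1% decrease: £11.41 × 0.909 = £10.37169.
Apply the 35.8% increase: £10.37169 × 1.358 = £14.08475502 ≈ £14.08.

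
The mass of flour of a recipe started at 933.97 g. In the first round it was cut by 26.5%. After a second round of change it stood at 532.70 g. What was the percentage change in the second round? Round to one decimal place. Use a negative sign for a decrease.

-22.4%

After the first round: 933.97 × 0.735 = 686.46795.
Second-round multiplier: 532.70 ÷ 686.46795 ≈ 0.776.
That is a change of -22.4%.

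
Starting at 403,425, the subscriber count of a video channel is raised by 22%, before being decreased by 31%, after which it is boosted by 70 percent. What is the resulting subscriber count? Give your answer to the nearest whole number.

577,325

After the 22% increase: 403,425 × 1.22 = 492178.5.
After the 31% decrease: 492178.5 × 0.69 = 339603.165.
70% increase: 339603.165 × 1.7 = 577325.3805 ≈ 577,325.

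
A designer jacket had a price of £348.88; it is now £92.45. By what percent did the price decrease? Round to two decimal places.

73.50%

Change: £92.45 − £348.88 = -£256.43.
Relative to the original: -£256.43 ÷ £348.88 ≈ -73.50%.
So the price decreased by 73.50%.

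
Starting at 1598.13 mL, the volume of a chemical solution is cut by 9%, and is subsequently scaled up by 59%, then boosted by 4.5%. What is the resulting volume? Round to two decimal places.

Each change multiplies by a factor: 0.91 × 1.59 × 1.045 = 1.5120105.
1598.13 × 1.5120105 = 2416.389340365 ≈ 2416.39.

2416.39 mL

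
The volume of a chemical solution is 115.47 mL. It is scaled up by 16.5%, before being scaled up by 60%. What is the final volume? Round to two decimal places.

215.24 mL

Each change multiplies by a factor: 1.165 × 1.6 = 1.864.
115.47 × 1.864 = 215.23608 ≈ 215.24.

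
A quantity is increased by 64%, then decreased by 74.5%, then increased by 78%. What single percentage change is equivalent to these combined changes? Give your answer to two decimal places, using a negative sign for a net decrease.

The combined multiplier is 1.64 × 0.255 × 1.78 = 0.744396.
That corresponds to a decrease of 25.56%.

-25.56%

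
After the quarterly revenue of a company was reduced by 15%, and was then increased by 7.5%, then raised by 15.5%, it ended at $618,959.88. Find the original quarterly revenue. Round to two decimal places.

$586,479.89

The overall multiplier applied was 0.85 × 1.075 × 1.155 = 1.05538125.
So the original quarterly revenue was $618,959.88 ÷ 1.05538125 ≈ $586,479.89.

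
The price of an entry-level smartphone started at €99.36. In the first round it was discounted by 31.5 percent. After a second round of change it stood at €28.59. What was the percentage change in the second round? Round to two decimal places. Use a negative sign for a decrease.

-57.99%

After the first round: €99.36 × 0.685 = €68.0616.
Second-round multiplier: €28.59 ÷ €68.0616 ≈ 0.420061.
That is a change of -57.99%.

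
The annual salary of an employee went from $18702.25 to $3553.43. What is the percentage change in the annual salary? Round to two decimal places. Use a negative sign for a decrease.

Change: $3553.43 − $18702.25 = -$15148.82.
Relative to the original: -$15148.82 ÷ $18702.25 ≈ -81.00%.

-81.00%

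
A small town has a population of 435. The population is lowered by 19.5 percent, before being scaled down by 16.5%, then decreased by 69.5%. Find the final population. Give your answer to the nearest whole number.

89

After the 19.5% decrease: 435 × 0.805 = 350.175.
After the 16.5% decrease: 350.175 × 0.835 = 292.396125.
Apply the 69.5% decrease: 292.396125 × 0.305 = 89.180818125 ≈ 89.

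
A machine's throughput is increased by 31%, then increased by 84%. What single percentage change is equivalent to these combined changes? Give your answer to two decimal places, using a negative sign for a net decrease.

141.04%

The combined multiplier is 1.31 × 1.84 = 2.4104.
That corresponds to an increase of 141.04%.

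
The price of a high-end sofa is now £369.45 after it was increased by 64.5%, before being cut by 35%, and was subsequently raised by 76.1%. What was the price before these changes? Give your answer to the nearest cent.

£196.21

The overall multiplier applied was 1.645 × 0.65 × 1.761 = 1.88294925.
So the original price was £369.45 ÷ 1.88294925 ≈ £196.21.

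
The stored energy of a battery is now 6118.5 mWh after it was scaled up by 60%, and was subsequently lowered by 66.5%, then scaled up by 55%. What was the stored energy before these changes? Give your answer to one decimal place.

Undoing the 55% increase: 6118.5 ÷ 1.55 ≈ 3947.419355.
Undoing the 66.5% decrease: 3947.419355 ÷ 0.335 ≈ 11783.341358.
Undoing the 60% increase: 11783.341358 ÷ 1.6 ≈ 7364.6 mWh.

7364.6 mWh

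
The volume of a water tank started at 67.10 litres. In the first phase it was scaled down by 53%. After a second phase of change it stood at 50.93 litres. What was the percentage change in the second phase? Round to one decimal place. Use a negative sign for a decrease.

61.5%

After the first phase: 67.10 × 0.47 = 31.537.
Second-phase multiplier: 50.93 ÷ 31.537 ≈ 1.61493.
That is a change of 61.5%.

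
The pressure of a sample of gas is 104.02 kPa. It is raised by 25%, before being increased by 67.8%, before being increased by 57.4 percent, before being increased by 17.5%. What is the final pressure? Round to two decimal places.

403.52 kPa

Each change multiplies by a factor: 1.25 × 1.678 × 1.574 × 1.175 = 3.879221375.
104.02 × 3.879221375 = 403.5166074275 ≈ 403.52.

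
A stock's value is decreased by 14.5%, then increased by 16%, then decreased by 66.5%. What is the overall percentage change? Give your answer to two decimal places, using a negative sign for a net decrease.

-66.77%

A 14.5% decrease multiplies by 0.855.
Then a 16% increase: 0.855 × 1.16 = 0.9918.
Then a 66.5% decrease: 0.9918 × 0.335 = 0.332253.
Overall factor 0.332253, i.e. -66.77%.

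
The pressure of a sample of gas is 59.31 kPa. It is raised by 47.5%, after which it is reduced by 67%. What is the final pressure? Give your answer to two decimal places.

After the 47.5% increase: 59.31 × 1.475 = 87.48225.
After the 67% decrease: 87.48225 × 0.33 = 28.8691425 ≈ 28.87.

28.87 kPa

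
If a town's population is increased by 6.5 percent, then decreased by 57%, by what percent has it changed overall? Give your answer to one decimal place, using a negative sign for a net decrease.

-54.2%

The combined multiplier is 1.065 × 0.43 = 0.45795.
That corresponds to a decrease of 54.2%.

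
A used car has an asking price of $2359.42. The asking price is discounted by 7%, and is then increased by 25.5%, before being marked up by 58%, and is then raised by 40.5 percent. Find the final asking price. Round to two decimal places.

$6113.15

Each change multiplies by a factor: 0.93 × 1.255 × 1.58 × 1.405 = 2.590956285.
$2359.42 × 2.590956285 = $6113.1540779547 ≈ $6113.15.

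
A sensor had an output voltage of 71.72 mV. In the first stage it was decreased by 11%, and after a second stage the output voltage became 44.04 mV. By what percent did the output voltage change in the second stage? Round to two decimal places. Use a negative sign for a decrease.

After the first stage: 71.72 × 0.89 = 63.8308.
Second-stage multiplier: 44.04 ÷ 63.8308 ≈ 0.689949.
That is a change of -31.01%.

-31.01%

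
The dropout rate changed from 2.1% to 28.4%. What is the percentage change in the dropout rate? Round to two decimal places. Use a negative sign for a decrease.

1252.38%

The change is 28.4 − 2.1 = 26.3 percentage points.
Relative to the original 2.1%, that is 26.3 ÷ 2.1 ≈ 1252.38%.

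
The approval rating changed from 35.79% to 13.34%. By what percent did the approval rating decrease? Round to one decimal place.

The change is 13.34 − 35.79 = -22.45 percentage points.
Relative to the original 35.79%, that is -22.45 ÷ 35.79 ≈ -62.7%.
So the approval rating fell by 62.7%.

62.7%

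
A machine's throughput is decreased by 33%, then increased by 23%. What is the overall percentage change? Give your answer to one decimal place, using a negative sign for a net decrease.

The combined multiplier is 0.67 × 1.23 = 0.8241.
That corresponds to a decrease of 17.6%.

-17.6%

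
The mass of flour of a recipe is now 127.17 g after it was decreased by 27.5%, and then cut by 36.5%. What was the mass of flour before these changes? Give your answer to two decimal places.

The overall multiplier applied was 0.725 × 0.635 = 0.460375.
So the original mass of flour was 127.17 ÷ 0.460375 ≈ 276.23 g.

276.23 g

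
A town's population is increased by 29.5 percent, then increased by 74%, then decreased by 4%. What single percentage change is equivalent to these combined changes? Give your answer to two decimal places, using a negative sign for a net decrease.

116.32%

The combined multiplier is 1.295 × 1.74 × 0.96 = 2.163168.
That corresponds to an increase of 116.32%.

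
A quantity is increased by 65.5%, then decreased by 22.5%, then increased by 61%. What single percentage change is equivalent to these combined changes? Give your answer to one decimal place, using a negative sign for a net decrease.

106.5%

The combined multiplier is 1.655 × 0.775 × 1.61 = 2.06502625.
That corresponds to an increase of 106.5%.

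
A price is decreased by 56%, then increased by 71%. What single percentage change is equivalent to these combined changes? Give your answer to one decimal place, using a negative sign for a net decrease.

-24.8%

The combined multiplier is 0.44 × 1.71 = 0.7524.
That corresponds to a decrease of 24.8%.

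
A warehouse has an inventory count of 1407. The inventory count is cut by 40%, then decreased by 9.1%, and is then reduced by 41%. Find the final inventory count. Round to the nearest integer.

453

After the 40% decrease: 1407 × 0.6 = 844.2.
9.1% decrease: 844.2 × 0.909 = 767.3778.
41% decrease: 767.3778 × 0.59 = 452.752902 ≈ 453.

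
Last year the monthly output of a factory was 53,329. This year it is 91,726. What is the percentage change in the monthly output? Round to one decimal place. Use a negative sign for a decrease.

72.0%

Change: 91,726 − 53,329 = 38,397.
Relative to the original: 38,397 ÷ 53,329 ≈ 72.0%.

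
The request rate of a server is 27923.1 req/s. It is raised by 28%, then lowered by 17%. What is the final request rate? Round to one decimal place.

Each change multiplies by a factor: 1.28 × 0.83 = 1.0624.
27923.1 × 1.0624 = 29665.50144 ≈ 29665.5.

29665.5 req/s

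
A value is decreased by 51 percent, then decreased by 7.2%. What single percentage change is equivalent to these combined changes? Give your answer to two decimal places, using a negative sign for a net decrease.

A 51% decrease multiplies by 0.49.
Then a 7.2% decrease: 0.49 × 0.928 = 0.45472.
Overall factor 0.45472, i.e. -54.53%.

-54.53%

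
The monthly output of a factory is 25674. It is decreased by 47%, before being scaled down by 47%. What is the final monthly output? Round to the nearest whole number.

7212

47% decrease: 25674 × 0.53 = 13607.22.
After the 47% decrease: 13607.22 × 0.53 = 7211.8266 ≈ 7212.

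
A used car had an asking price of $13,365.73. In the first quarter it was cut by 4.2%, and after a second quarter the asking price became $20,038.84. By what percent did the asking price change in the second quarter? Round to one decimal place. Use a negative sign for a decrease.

After the first quarter: $13,365.73 × 0.958 = $12804.36934.
Second-quarter multiplier: $20,038.84 ÷ $12804.36934 ≈ 1.565.
That is a change of 56.5%.

56.5%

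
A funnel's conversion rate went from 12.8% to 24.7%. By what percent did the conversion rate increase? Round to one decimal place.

The change is 24.7 − 12.8 = 11.9 percentage points.
Relative to the original 12.8%, that is 11.9 ÷ 12.8 ≈ 93.0%.
So the conversion rate rose by 93.0%.

93.0%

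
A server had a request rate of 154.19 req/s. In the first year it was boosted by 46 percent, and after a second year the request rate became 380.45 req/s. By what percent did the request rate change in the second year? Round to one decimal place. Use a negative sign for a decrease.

After the first year: 154.19 × 1.46 = 225.1174.
Second-year multiplier: 380.45 ÷ 225.1174 ≈ 1.69001.
That is a change of 69.0%.

69.0%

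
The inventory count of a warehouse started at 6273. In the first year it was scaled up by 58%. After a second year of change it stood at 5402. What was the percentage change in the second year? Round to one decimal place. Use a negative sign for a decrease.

After the first year: 6273 × 1.58 = 9911.34.
Second-year multiplier: 5402 ÷ 9911.34 ≈ 0.54503.
That is a change of -45.5%.

-45.5%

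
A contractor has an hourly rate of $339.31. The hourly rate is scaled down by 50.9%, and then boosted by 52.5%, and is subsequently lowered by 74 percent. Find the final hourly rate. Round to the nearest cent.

Each change multiplies by a factor: 0.491 × 1.525 × 0.26 = 0.1946815.
$339.31 × 0.1946815 = $66.057379765 ≈ $66.06.

$66.06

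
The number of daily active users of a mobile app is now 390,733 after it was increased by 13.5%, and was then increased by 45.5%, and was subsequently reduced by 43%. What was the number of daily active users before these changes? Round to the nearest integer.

415,094

The overall multiplier applied was 1.135 × 1.455 × 0.57 = 0.94131225.
So the original number of daily active users was 390,733 ÷ 0.94131225 ≈ 415,094.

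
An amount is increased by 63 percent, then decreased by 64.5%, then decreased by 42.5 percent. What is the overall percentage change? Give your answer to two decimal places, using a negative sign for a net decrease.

A 63% increase multiplies by 1.63.
Then a 64.5% decrease: 1.63 × 0.355 = 0.57865.
Then a 42.5% decrease: 0.57865 × 0.575 = 0.33272375.
Overall factor 0.33272375, i.e. -66.73%.

-66.73%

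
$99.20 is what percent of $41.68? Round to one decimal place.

$99.20 ÷ $41.68 ≈ 238.0%.

238.0%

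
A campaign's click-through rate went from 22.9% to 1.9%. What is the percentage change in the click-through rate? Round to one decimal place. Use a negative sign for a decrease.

-91.7%

The change is 1.9 − 22.9 = -21.0 percentage points.
Relative to the original 22.9%, that is -21.0 ÷ 22.9 ≈ -91.7%.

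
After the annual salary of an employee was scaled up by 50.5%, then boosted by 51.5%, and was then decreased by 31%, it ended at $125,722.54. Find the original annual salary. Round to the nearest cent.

$79,912.54

Undoing the 31% decrease: $125,722.54 ÷ 0.69 ≈ $182206.57971.
Undoing the 51.5% increase: $182206.57971 ÷ 1.515 ≈ $120268.369446.
Undoing the 50.5% increase: $120268.369446 ÷ 1.505 ≈ $79,912.54.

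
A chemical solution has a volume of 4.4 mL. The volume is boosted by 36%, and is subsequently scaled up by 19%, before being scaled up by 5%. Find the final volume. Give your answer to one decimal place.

After the 36% increase: 4.4 × 1.36 = 5.984.
19% increase: 5.984 × 1.19 = 7.12096.
5% increase: 7.12096 × 1.05 = 7.477008 ≈ 7.5.

7.5 mL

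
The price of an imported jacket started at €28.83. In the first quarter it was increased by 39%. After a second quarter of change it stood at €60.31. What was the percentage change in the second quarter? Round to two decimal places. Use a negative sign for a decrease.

50.50%

After the first quarter: €28.83 × 1.39 = €40.0737.
Second-quarter multiplier: €60.31 ÷ €40.0737 ≈ 1.504977.
That is a change of 50.50%.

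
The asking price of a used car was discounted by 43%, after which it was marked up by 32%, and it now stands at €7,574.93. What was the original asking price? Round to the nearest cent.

€10,067.69

Undoing the 32% increase: €7,574.93 ÷ 1.32 ≈ €5738.583333.
Undoing the 43% decrease: €5738.583333 ÷ 0.57 ≈ €10,067.69.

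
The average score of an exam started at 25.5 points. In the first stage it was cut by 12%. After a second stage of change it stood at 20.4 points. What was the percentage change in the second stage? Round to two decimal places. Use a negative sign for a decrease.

-9.09%

After the first stage: 25.5 × 0.88 = 22.44.
Second-stage multiplier: 20.4 ÷ 22.44 ≈ 0.909091.
That is a change of -9.09%.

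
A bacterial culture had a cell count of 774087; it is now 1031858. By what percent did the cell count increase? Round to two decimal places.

33.30%

Change: 1031858 − 774087 = 257771.
Relative to the original: 257771 ÷ 774087 ≈ 33.30%.
So the cell count increased by 33.30%.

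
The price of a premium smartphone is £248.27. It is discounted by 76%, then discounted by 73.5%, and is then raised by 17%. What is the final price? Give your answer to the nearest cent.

76% decrease: £248.27 × 0.24 = £59.5848.
73.5% decrease: £59.5848 × 0.265 = £15.789972.
17% increase: £15.789972 × 1.17 = £18.47426724 ≈ £18.47.

£18.47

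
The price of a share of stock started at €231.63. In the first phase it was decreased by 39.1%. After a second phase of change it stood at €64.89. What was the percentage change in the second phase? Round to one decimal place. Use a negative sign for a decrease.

After the first phase: €231.63 × 0.609 = €141.06267.
Second-phase multiplier: €64.89 ÷ €141.06267 ≈ 0.46001.
That is a change of -54.0%.

-54.0%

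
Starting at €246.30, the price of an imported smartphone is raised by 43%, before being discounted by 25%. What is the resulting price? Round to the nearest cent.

43% increase: €246.30 × 1.43 = €352.209.
After the 25% decrease: €352.209 × 0.75 = €264.15675 ≈ €264.16.

€264.16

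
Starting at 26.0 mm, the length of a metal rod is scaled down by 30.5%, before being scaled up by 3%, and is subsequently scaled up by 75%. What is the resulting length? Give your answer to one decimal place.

Each change multiplies by a factor: 0.695 × 1.03 × 1.75 = 1.2527375.
26.0 × 1.2527375 = 32.571175 ≈ 32.6.

32.6 mm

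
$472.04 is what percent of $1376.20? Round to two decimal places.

34.30%

$472.04 ÷ $1376.20 ≈ 34.30%.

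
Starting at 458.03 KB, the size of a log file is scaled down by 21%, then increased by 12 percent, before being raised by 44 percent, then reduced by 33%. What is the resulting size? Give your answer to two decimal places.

After the 21% decrease: 458.03 × 0.79 = 361.8437.
Apply the 12% increase: 361.8437 × 1.12 = 405.264944.
After the 44% increase: 405.264944 × 1.44 = 583.58151936.
33% decrease: 583.58151936 × 0.67 = 390.9996179712 ≈ 391.00.

391.00 KB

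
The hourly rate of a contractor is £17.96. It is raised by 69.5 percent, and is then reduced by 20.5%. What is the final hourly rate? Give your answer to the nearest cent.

£24.20

Each change multiplies by a factor: 1.695 × 0.795 = 1.347525.
£17.96 × 1.347525 = £24.201549 ≈ £24.20.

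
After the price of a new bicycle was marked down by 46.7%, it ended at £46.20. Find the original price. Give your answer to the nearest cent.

£86.68

The overall multiplier applied was 0.533.
So the original price was £46.20 ÷ 0.533 ≈ £86.68.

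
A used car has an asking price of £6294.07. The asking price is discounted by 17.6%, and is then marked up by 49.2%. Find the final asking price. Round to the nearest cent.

Apply the 17.6% decrease: £6294.07 × 0.824 = £5186.31368.
Apply the 49.2% increase: £5186.31368 × 1.492 = £7737.98001056 ≈ £7737.98.

£7737.98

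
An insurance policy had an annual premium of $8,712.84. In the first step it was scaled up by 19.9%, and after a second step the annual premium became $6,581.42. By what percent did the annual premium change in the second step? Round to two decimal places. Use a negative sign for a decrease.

After the first step: $8,712.84 × 1.199 = $10446.69516.
Second-step multiplier: $6,581.42 ÷ $10446.69516 ≈ 0.63.
That is a change of -37.00%.

-37.00%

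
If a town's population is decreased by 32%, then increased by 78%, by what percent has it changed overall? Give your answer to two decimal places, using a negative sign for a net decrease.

A 32% decrease multiplies by 0.68.
Then a 78% increase: 0.68 × 1.78 = 1.2104.
Overall factor 1.2104, i.e. 21.04%.

21.04%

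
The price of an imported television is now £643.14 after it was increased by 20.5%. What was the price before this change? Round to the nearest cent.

£533.73

The overall multiplier applied was 1.205.
So the original price was £643.14 ÷ 1.205 ≈ £533.73.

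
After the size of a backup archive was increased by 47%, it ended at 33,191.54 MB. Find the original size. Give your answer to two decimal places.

22,579.28 MB

The overall multiplier applied was 1.47.
So the original size was 33,191.54 ÷ 1.47 ≈ 22,579.28 MB.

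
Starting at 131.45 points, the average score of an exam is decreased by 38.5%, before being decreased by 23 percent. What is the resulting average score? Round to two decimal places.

62.25 points

38.5% decrease: 131.45 × 0.615 = 80.84175.
Apply the 23% decrease: 80.84175 × 0.77 = 62.2481475 ≈ 62.25.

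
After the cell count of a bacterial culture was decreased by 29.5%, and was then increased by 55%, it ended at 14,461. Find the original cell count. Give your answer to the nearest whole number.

13,234

Undoing the 55% increase: 14,461 ÷ 1.55 ≈ 9329.677419.
Undoing the 29.5% decrease: 9329.677419 ÷ 0.705 ≈ 13,234.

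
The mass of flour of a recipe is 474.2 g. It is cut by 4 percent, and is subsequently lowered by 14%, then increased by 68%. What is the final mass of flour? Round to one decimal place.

4% decrease: 474.2 × 0.96 = 455.232.
14% decrease: 455.232 × 0.86 = 391.49952.
Apply the 68% increase: 391.49952 × 1.68 = 657.7191936 ≈ 657.7.

657.7 g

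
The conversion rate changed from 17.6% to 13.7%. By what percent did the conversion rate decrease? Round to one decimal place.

22.2%

The change is 13.7 − 17.6 = -3.9 percentage points.
Relative to the original 17.6%, that is -3.9 ÷ 17.6 ≈ -22.2%.
So the conversion rate fell by 22.2%.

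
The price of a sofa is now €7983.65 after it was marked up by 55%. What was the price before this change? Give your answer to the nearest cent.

The overall multiplier applied was 1.55.
So the original price was €7983.65 ÷ 1.55 ≈ €5150.74.

€5150.74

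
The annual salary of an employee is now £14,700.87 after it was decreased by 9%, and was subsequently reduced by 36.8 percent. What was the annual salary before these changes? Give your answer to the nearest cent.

£25,561.40

The overall multiplier applied was 0.91 × 0.632 = 0.57512.
So the original annual salary was £14,700.87 ÷ 0.57512 ≈ £25,561.40.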